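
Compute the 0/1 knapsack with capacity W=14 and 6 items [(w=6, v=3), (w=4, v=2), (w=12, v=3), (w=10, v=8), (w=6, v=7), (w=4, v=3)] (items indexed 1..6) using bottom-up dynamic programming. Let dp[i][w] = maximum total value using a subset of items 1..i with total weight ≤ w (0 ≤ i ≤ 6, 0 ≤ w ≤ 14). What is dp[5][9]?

7

i\w   0   1   2   3   4   5   6   7   8   9  10  11  12  13  14
  0   0   0   0   0   0   0   0   0   0   0   0   0   0   0   0
  1   0   0   0   0   0   0   3   3   3   3   3   3   3   3   3
  2   0   0   0   0   2   2   3   3   3   3   5   5   5   5   5
  3   0   0   0   0   2   2   3   3   3   3   5   5   5   5   5
  4   0   0   0   0   2   2   3   3   3   3   8   8   8   8  10
  5   0   0   0   0   2   2   7   7   7   7   9   9  10  10  10
  6   0   0   0   0   3   3   7   7   7   7  10  10  10  10  12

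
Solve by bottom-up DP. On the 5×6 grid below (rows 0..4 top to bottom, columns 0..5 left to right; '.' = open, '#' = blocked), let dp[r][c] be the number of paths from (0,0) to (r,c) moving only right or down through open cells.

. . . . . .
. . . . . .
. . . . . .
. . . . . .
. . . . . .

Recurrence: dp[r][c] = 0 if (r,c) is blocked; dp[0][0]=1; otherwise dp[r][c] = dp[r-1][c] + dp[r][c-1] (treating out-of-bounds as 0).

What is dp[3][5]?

r\c   0   1   2   3   4   5
  0   1   1   1   1   1   1
  1   1   2   3   4   5   6
  2   1   3   6  10  15  21
  3   1   4  10  20  35  56
  4   1   5  15  35  70 126

56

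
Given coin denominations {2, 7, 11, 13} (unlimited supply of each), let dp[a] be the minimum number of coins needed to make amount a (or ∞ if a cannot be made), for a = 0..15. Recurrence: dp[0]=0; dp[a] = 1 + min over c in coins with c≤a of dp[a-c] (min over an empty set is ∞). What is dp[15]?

2

 a  0  1  2  3  4  5  6  7  8  9 10 11 12 13 14 15
dp  0  -  1  -  2  -  3  1  4  2  5  1  6  1  2  2
(- denotes ∞ / unreachable)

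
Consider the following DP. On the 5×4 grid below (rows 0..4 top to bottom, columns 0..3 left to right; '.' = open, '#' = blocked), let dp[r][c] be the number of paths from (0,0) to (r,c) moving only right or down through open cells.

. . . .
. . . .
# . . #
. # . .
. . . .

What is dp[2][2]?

r\c   0   1   2   3
  0   1   1   1   1
  1   1   2   3   4
  2   0   2   5   0
  3   0   0   5   5
  4   0   0   5  10

5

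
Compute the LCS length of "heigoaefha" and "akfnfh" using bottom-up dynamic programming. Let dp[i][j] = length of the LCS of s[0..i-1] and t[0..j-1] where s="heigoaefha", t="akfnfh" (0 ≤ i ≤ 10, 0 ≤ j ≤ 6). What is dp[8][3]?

   ''  a  k  f  n  f  h
''  0  0  0  0  0  0  0
 h  0  0  0  0  0  0  1
 e  0  0  0  0  0  0  1
 i  0  0  0  0  0  0  1
 g  0  0  0  0  0  0  1
 o  0  0  0  0  0  0  1
 a  0  1  1  1  1  1  1
 e  0  1  1  1  1  1  1
 f  0  1  1  2  2  2  2
 h  0  1  1  2  2  2  3
 a  0  1  1  2  2  2  3

2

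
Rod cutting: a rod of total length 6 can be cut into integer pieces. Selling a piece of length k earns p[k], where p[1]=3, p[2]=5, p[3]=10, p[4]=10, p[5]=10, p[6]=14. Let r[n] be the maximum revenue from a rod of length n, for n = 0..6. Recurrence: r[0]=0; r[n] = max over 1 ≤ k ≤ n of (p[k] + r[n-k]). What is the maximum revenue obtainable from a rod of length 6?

20

   n    0    1    2    3    4    5    6
r[n]    0    3    6   10   13   16   20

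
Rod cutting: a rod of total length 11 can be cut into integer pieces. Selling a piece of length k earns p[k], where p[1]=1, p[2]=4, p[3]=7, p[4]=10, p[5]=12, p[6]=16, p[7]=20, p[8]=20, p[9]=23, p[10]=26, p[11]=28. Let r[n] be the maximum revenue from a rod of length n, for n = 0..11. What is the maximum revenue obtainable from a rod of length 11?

   n    0    1    2    3    4    5    6    7    8    9   10   11
r[n]    0    1    4    7   10   12   16   20   21   24   27   30

30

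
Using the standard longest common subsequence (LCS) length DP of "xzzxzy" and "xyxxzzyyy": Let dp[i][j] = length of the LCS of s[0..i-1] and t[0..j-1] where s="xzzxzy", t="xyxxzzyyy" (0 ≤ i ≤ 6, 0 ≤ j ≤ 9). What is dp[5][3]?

2

   ''  x  y  x  x  z  z  y  y  y
''  0  0  0  0  0  0  0  0  0  0
 x  0  1  1  1  1  1  1  1  1  1
 z  0  1  1  1  1  2  2  2  2  2
 z  0  1  1  1  1  2  3  3  3  3
 x  0  1  1  2  2  2  3  3  3  3
 z  0  1  1  2  2  3  3  3  3  3
 y  0  1  2  2  2  3  3  4  4  4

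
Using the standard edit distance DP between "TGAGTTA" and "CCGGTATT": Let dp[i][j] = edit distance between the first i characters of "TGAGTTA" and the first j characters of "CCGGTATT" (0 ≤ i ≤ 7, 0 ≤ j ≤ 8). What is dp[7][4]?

   ''  C  C  G  G  T  A  T  T
''  0  1  2  3  4  5  6  7  8
 T  1  1  2  3  4  4  5  6  7
 G  2  2  2  2  3  4  5  6  7
 A  3  3  3  3  3  4  4  5  6
 G  4  4  4  3  3  4  5  5  6
 T  5  5  5  4  4  3  4  5  5
 T  6  6  6  5  5  4  4  4  5
 A  7  7  7  6  6  5  4  5  5

6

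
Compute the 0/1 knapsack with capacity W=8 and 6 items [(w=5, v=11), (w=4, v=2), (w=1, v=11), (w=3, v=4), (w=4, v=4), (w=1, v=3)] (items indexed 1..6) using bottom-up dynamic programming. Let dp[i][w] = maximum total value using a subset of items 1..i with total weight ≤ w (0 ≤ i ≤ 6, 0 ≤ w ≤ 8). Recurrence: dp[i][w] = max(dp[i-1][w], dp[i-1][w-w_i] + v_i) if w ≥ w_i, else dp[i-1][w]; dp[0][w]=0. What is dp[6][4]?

15

i\w   0   1   2   3   4   5   6   7   8
  0   0   0   0   0   0   0   0   0   0
  1   0   0   0   0   0  11  11  11  11
  2   0   0   0   0   2  11  11  11  11
  3   0  11  11  11  11  13  22  22  22
  4   0  11  11  11  15  15  22  22  22
  5   0  11  11  11  15  15  22  22  22
  6   0  11  14  14  15  18  22  25  25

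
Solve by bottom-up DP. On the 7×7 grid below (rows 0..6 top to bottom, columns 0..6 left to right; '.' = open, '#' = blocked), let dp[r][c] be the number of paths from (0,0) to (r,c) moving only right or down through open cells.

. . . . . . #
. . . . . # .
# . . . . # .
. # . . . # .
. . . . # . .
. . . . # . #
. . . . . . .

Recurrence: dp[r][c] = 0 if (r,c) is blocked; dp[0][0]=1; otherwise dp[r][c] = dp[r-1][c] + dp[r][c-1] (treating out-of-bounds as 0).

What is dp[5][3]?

r\c   0   1   2   3   4   5   6
  0   1   1   1   1   1   1   0
  1   1   2   3   4   5   0   0
  2   0   2   5   9  14   0   0
  3   0   0   5  14  28   0   0
  4   0   0   5  19   0   0   0
  5   0   0   5  24   0   0   0
  6   0   0   5  29  29  29  29

24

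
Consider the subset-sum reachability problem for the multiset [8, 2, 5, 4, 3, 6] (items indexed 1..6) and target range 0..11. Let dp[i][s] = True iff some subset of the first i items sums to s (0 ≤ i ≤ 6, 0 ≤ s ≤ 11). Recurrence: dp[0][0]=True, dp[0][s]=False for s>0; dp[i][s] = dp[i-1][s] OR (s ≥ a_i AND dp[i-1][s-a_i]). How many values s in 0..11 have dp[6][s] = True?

i\s   0   1   2   3   4   5   6   7   8   9  10  11
  0   T   F   F   F   F   F   F   F   F   F   F   F
  1   T   F   F   F   F   F   F   F   T   F   F   F
  2   T   F   T   F   F   F   F   F   T   F   T   F
  3   T   F   T   F   F   T   F   T   T   F   T   F
  4   T   F   T   F   T   T   T   T   T   T   T   T
  5   T   F   T   T   T   T   T   T   T   T   T   T
  6   T   F   T   T   T   T   T   T   T   T   T   T

11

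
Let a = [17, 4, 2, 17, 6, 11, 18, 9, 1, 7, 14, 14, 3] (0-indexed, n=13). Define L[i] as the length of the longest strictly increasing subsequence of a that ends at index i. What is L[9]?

   i    0    1    2    3    4    5    6    7    8    9   10   11   12
a[i]   17    4    2   17    6   11   18    9    1    7   14   14    3
L[i]    1    1    1    2    2    3    4    3    1    3    4    4    2

3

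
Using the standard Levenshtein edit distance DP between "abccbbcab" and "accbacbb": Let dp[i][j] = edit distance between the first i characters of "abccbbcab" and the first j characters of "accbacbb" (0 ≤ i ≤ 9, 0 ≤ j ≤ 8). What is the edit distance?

3

   ''  a  c  c  b  a  c  b  b
''  0  1  2  3  4  5  6  7  8
 a  1  0  1  2  3  4  5  6  7
 b  2  1  1  2  2  3  4  5  6
 c  3  2  1  1  2  3  3  4  5
 c  4  3  2  1  2  3  3  4  5
 b  5  4  3  2  1  2  3  3  4
 b  6  5  4  3  2  2  3  3  3
 c  7  6  5  4  3  3  2  3  4
 a  8  7  6  5  4  3  3  3  4
 b  9  8  7  6  5  4  4  3  3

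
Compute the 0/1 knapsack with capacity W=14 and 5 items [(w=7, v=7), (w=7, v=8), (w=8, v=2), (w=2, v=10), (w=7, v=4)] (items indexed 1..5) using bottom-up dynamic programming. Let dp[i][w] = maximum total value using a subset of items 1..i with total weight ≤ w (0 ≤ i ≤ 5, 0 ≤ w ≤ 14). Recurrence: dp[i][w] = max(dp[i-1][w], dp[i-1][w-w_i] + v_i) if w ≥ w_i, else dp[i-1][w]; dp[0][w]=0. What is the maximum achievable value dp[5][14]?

18

i\w   0   1   2   3   4   5   6   7   8   9  10  11  12  13  14
  0   0   0   0   0   0   0   0   0   0   0   0   0   0   0   0
  1   0   0   0   0   0   0   0   7   7   7   7   7   7   7   7
  2   0   0   0   0   0   0   0   8   8   8   8   8   8   8  15
  3   0   0   0   0   0   0   0   8   8   8   8   8   8   8  15
  4   0   0  10  10  10  10  10  10  10  18  18  18  18  18  18
  5   0   0  10  10  10  10  10  10  10  18  18  18  18  18  18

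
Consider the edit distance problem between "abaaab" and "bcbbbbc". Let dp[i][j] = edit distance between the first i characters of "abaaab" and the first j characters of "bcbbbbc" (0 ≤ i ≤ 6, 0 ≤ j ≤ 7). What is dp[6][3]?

   ''  b  c  b  b  b  b  c
''  0  1  2  3  4  5  6  7
 a  1  1  2  3  4  5  6  7
 b  2  1  2  2  3  4  5  6
 a  3  2  2  3  3  4  5  6
 a  4  3  3  3  4  4  5  6
 a  5  4  4  4  4  5  5  6
 b  6  5  5  4  4  4  5  6

4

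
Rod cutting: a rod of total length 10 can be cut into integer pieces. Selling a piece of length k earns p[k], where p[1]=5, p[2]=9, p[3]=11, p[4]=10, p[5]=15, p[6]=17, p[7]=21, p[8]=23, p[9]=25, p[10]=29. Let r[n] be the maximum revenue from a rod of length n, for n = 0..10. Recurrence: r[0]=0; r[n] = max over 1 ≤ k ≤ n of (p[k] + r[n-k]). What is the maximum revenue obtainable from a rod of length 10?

50

   n    0    1    2    3    4    5    6    7    8    9   10
r[n]    0    5   10   15   20   25   30   35   40   45   50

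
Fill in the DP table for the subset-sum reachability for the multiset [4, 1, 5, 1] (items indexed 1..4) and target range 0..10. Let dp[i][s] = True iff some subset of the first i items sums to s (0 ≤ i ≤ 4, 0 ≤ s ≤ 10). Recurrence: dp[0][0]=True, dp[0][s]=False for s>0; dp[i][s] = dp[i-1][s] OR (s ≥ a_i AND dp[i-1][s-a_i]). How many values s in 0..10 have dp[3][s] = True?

7

i\s   0   1   2   3   4   5   6   7   8   9  10
  0   T   F   F   F   F   F   F   F   F   F   F
  1   T   F   F   F   T   F   F   F   F   F   F
  2   T   T   F   F   T   T   F   F   F   F   F
  3   T   T   F   F   T   T   T   F   F   T   T
  4   T   T   T   F   T   T   T   T   F   T   T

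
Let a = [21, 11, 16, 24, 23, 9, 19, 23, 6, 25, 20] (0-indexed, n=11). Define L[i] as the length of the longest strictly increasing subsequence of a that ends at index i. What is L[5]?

1

   i    0    1    2    3    4    5    6    7    8    9   10
a[i]   21   11   16   24   23    9   19   23    6   25   20
L[i]    1    1    2    3    3    1    3    4    1    5    4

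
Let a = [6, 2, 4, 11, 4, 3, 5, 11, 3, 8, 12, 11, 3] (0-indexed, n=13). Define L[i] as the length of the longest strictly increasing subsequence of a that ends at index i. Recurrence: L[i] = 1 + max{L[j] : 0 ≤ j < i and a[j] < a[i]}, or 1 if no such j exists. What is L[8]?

2

   i    0    1    2    3    4    5    6    7    8    9   10   11   12
a[i]    6    2    4   11    4    3    5   11    3    8   12   11    3
L[i]    1    1    2    3    2    2    3    4    2    4    5    5    2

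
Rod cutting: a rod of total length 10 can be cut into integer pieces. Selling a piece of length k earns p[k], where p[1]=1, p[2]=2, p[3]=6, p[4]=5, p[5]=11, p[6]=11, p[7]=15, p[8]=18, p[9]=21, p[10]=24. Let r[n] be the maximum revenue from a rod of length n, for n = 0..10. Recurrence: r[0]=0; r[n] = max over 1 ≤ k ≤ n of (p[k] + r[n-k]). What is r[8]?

   n    0    1    2    3    4    5    6    7    8    9   10
r[n]    0    1    2    6    7   11   12   15   18   21   24

18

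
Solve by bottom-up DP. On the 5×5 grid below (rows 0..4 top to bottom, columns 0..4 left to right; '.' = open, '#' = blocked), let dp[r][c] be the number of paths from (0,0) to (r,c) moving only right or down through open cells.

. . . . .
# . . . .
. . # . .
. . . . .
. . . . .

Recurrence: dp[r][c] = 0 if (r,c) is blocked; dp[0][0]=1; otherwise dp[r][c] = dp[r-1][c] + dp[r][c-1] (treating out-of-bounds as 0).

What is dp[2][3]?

r\c   0   1   2   3   4
  0   1   1   1   1   1
  1   0   1   2   3   4
  2   0   1   0   3   7
  3   0   1   1   4  11
  4   0   1   2   6  17

3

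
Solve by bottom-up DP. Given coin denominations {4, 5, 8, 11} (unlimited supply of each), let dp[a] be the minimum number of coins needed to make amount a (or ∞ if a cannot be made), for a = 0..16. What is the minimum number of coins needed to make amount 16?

 a  0  1  2  3  4  5  6  7  8  9 10 11 12 13 14 15 16
dp  0  -  -  -  1  1  -  -  1  2  2  1  2  2  3  2  2
(- denotes ∞ / unreachable)

2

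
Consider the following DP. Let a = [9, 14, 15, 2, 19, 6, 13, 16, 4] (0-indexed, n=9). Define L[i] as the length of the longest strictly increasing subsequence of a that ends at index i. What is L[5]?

2

   i    0    1    2    3    4    5    6    7    8
a[i]    9   14   15    2   19    6   13   16    4
L[i]    1    2    3    1    4    2    3    4    2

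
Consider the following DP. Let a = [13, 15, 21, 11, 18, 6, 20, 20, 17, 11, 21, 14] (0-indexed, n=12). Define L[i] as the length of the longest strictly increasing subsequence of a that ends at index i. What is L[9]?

   i    0    1    2    3    4    5    6    7    8    9   10   11
a[i]   13   15   21   11   18    6   20   20   17   11   21   14
L[i]    1    2    3    1    3    1    4    4    3    2    5    3

2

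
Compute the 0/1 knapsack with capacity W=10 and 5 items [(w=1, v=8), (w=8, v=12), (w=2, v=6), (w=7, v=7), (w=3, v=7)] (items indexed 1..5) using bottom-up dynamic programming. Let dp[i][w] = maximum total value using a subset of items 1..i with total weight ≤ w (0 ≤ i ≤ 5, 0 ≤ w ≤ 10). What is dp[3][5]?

14

i\w   0   1   2   3   4   5   6   7   8   9  10
  0   0   0   0   0   0   0   0   0   0   0   0
  1   0   8   8   8   8   8   8   8   8   8   8
  2   0   8   8   8   8   8   8   8  12  20  20
  3   0   8   8  14  14  14  14  14  14  20  20
  4   0   8   8  14  14  14  14  14  15  20  21
  5   0   8   8  14  15  15  21  21  21  21  21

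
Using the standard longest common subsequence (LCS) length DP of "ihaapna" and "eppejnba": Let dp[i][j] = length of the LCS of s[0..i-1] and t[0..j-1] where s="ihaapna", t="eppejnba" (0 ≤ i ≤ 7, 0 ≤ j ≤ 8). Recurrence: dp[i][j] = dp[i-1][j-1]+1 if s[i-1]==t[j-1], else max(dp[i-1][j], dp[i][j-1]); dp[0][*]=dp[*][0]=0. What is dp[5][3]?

1

   ''  e  p  p  e  j  n  b  a
''  0  0  0  0  0  0  0  0  0
 i  0  0  0  0  0  0  0  0  0
 h  0  0  0  0  0  0  0  0  0
 a  0  0  0  0  0  0  0  0  1
 a  0  0  0  0  0  0  0  0  1
 p  0  0  1  1  1  1  1  1  1
 n  0  0  1  1  1  1  2  2  2
 a  0  0  1  1  1  1  2  2  3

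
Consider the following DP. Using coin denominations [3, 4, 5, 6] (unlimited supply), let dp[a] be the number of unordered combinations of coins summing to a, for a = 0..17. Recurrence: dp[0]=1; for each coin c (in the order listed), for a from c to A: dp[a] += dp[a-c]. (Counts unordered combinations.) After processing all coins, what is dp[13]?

4

after  coin     0     1     2     3     4     5     6     7     8     9    10    11    12    13    14    15    16    17
          3     1     0     0     1     0     0     1     0     0     1     0     0     1     0     0     1     0     0
          4     1     0     0     1     1     0     1     1     1     1     1     1     2     1     1     2     2     1
          5     1     0     0     1     1     1     1     1     2     2     2     2     3     3     3     4     4     4
          6     1     0     0     1     1     1     2     1     2     3     3     3     5     4     5     7     7     7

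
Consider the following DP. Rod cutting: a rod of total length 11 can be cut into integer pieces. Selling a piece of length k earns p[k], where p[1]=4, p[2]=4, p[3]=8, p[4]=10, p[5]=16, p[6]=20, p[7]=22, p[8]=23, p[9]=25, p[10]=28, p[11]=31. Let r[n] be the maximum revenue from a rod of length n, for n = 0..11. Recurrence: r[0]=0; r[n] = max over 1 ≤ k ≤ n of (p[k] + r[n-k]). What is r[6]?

24

   n    0    1    2    3    4    5    6    7    8    9   10   11
r[n]    0    4    8   12   16   20   24   28   32   36   40   44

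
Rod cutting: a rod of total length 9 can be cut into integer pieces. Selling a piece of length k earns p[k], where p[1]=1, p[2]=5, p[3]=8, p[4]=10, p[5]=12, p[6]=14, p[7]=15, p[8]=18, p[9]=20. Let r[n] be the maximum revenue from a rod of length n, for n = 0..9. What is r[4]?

10

   n    0    1    2    3    4    5    6    7    8    9
r[n]    0    1    5    8   10   13   16   18   21   24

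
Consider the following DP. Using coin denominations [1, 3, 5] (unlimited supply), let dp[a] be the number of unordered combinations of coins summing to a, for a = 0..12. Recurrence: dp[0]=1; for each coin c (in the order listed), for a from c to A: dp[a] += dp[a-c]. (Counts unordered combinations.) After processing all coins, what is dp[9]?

6

after  coin     0     1     2     3     4     5     6     7     8     9    10    11    12
          1     1     1     1     1     1     1     1     1     1     1     1     1     1
          3     1     1     1     2     2     2     3     3     3     4     4     4     5
          5     1     1     1     2     2     3     4     4     5     6     7     8     9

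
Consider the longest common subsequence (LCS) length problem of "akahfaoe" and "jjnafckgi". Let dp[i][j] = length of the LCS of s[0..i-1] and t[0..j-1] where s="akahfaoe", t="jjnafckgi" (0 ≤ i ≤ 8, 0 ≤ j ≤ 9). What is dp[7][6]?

2

   ''  j  j  n  a  f  c  k  g  i
''  0  0  0  0  0  0  0  0  0  0
 a  0  0  0  0  1  1  1  1  1  1
 k  0  0  0  0  1  1  1  2  2  2
 a  0  0  0  0  1  1  1  2  2  2
 h  0  0  0  0  1  1  1  2  2  2
 f  0  0  0  0  1  2  2  2  2  2
 a  0  0  0  0  1  2  2  2  2  2
 o  0  0  0  0  1  2  2  2  2  2
 e  0  0  0  0  1  2  2  2  2  2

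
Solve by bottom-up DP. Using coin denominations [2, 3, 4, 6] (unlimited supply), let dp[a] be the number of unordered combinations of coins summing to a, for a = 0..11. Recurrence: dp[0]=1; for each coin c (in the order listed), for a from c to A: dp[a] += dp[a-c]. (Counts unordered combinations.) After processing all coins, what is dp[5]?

1

after  coin     0     1     2     3     4     5     6     7     8     9    10    11
          2     1     0     1     0     1     0     1     0     1     0     1     0
          3     1     0     1     1     1     1     2     1     2     2     2     2
          4     1     0     1     1     2     1     3     2     4     3     5     4
          6     1     0     1     1     2     1     4     2     5     4     7     5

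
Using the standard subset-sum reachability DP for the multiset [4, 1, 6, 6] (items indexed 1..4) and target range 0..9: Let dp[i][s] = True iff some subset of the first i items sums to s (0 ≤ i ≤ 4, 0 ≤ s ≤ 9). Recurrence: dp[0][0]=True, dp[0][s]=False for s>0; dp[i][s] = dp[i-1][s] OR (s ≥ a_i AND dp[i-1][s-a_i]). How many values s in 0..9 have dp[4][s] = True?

i\s   0   1   2   3   4   5   6   7   8   9
  0   T   F   F   F   F   F   F   F   F   F
  1   T   F   F   F   T   F   F   F   F   F
  2   T   T   F   F   T   T   F   F   F   F
  3   T   T   F   F   T   T   T   T   F   F
  4   T   T   F   F   T   T   T   T   F   F

6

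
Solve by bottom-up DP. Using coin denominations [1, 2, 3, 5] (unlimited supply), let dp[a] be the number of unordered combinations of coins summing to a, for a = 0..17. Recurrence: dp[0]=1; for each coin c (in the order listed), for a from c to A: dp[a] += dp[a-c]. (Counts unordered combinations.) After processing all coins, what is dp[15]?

47

after  coin     0     1     2     3     4     5     6     7     8     9    10    11    12    13    14    15    16    17
          1     1     1     1     1     1     1     1     1     1     1     1     1     1     1     1     1     1     1
          2     1     1     2     2     3     3     4     4     5     5     6     6     7     7     8     8     9     9
          3     1     1     2     3     4     5     7     8    10    12    14    16    19    21    24    27    30    33
          5     1     1     2     3     4     6     8    10    13    16    20    24    29    34    40    47    54    62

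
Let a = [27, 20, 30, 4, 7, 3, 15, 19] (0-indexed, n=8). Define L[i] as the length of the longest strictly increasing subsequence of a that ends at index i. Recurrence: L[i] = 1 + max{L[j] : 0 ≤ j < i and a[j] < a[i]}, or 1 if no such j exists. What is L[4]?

   i    0    1    2    3    4    5    6    7
a[i]   27   20   30    4    7    3   15   19
L[i]    1    1    2    1    2    1    3    4

2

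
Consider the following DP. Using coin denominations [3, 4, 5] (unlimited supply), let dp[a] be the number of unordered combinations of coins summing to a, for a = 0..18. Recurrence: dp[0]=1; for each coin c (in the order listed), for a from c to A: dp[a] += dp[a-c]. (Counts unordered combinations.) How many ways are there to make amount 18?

after  coin     0     1     2     3     4     5     6     7     8     9    10    11    12    13    14    15    16    17    18
          3     1     0     0     1     0     0     1     0     0     1     0     0     1     0     0     1     0     0     1
          4     1     0     0     1     1     0     1     1     1     1     1     1     2     1     1     2     2     1     2
          5     1     0     0     1     1     1     1     1     2     2     2     2     3     3     3     4     4     4     5

5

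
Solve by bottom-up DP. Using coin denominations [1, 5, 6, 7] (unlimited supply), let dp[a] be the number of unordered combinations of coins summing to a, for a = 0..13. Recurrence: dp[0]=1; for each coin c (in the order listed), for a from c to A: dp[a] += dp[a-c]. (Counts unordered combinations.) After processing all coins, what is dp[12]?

after  coin     0     1     2     3     4     5     6     7     8     9    10    11    12    13
          1     1     1     1     1     1     1     1     1     1     1     1     1     1     1
          5     1     1     1     1     1     2     2     2     2     2     3     3     3     3
          6     1     1     1     1     1     2     3     3     3     3     4     5     6     6
          7     1     1     1     1     1     2     3     4     4     4     5     6     8     9

8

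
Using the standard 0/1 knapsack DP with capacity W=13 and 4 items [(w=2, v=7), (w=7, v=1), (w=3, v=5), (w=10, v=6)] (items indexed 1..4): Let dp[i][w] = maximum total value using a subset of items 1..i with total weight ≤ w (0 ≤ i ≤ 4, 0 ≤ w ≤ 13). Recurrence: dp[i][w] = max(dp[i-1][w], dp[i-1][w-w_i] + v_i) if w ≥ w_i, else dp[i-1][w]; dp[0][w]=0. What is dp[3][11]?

12

i\w   0   1   2   3   4   5   6   7   8   9  10  11  12  13
  0   0   0   0   0   0   0   0   0   0   0   0   0   0   0
  1   0   0   7   7   7   7   7   7   7   7   7   7   7   7
  2   0   0   7   7   7   7   7   7   7   8   8   8   8   8
  3   0   0   7   7   7  12  12  12  12  12  12  12  13  13
  4   0   0   7   7   7  12  12  12  12  12  12  12  13  13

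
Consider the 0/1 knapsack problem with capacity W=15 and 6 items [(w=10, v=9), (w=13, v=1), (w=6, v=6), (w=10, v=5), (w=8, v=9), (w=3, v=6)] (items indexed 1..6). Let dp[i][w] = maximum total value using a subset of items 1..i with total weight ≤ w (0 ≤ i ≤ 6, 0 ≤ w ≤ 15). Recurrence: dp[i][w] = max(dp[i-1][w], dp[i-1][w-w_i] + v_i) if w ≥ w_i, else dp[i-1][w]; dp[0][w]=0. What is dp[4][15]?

i\w   0   1   2   3   4   5   6   7   8   9  10  11  12  13  14  15
  0   0   0   0   0   0   0   0   0   0   0   0   0   0   0   0   0
  1   0   0   0   0   0   0   0   0   0   0   9   9   9   9   9   9
  2   0   0   0   0   0   0   0   0   0   0   9   9   9   9   9   9
  3   0   0   0   0   0   0   6   6   6   6   9   9   9   9   9   9
  4   0   0   0   0   0   0   6   6   6   6   9   9   9   9   9   9
  5   0   0   0   0   0   0   6   6   9   9   9   9   9   9  15  15
  6   0   0   0   6   6   6   6   6   9  12  12  15  15  15  15  15

9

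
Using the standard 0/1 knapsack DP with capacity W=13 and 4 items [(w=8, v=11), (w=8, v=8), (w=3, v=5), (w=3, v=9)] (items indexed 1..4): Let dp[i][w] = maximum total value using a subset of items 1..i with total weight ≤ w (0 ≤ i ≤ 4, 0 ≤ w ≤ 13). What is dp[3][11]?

16

i\w   0   1   2   3   4   5   6   7   8   9  10  11  12  13
  0   0   0   0   0   0   0   0   0   0   0   0   0   0   0
  1   0   0   0   0   0   0   0   0  11  11  11  11  11  11
  2   0   0   0   0   0   0   0   0  11  11  11  11  11  11
  3   0   0   0   5   5   5   5   5  11  11  11  16  16  16
  4   0   0   0   9   9   9  14  14  14  14  14  20  20  20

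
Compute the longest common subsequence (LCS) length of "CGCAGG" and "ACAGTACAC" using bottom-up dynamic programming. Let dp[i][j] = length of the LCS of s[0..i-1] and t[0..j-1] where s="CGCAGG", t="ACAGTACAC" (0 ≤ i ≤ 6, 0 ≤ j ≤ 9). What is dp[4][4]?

2

   ''  A  C  A  G  T  A  C  A  C
''  0  0  0  0  0  0  0  0  0  0
 C  0  0  1  1  1  1  1  1  1  1
 G  0  0  1  1  2  2  2  2  2  2
 C  0  0  1  1  2  2  2  3  3  3
 A  0  1  1  2  2  2  3  3  4  4
 G  0  1  1  2  3  3  3  3  4  4
 G  0  1  1  2  3  3  3  3  4  4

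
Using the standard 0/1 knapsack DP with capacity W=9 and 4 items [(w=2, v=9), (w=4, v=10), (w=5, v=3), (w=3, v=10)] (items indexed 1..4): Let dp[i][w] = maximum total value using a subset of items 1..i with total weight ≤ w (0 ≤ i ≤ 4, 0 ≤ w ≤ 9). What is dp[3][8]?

i\w   0   1   2   3   4   5   6   7   8   9
  0   0   0   0   0   0   0   0   0   0   0
  1   0   0   9   9   9   9   9   9   9   9
  2   0   0   9   9  10  10  19  19  19  19
  3   0   0   9   9  10  10  19  19  19  19
  4   0   0   9  10  10  19  19  20  20  29

19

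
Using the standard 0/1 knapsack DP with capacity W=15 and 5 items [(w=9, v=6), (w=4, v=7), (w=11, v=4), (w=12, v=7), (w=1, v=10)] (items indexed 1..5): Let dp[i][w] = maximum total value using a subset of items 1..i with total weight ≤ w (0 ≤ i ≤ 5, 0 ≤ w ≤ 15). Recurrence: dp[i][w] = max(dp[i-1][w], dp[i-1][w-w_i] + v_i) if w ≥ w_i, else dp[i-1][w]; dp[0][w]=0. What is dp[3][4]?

i\w   0   1   2   3   4   5   6   7   8   9  10  11  12  13  14  15
  0   0   0   0   0   0   0   0   0   0   0   0   0   0   0   0   0
  1   0   0   0   0   0   0   0   0   0   6   6   6   6   6   6   6
  2   0   0   0   0   7   7   7   7   7   7   7   7   7  13  13  13
  3   0   0   0   0   7   7   7   7   7   7   7   7   7  13  13  13
  4   0   0   0   0   7   7   7   7   7   7   7   7   7  13  13  13
  5   0  10  10  10  10  17  17  17  17  17  17  17  17  17  23  23

7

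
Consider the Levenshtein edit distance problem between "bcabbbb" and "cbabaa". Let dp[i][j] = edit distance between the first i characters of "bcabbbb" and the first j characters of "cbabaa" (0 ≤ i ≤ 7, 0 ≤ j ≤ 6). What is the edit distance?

5

   ''  c  b  a  b  a  a
''  0  1  2  3  4  5  6
 b  1  1  1  2  3  4  5
 c  2  1  2  2  3  4  5
 a  3  2  2  2  3  3  4
 b  4  3  2  3  2  3  4
 b  5  4  3  3  3  3  4
 b  6  5  4  4  3  4  4
 b  7  6  5  5  4  4  5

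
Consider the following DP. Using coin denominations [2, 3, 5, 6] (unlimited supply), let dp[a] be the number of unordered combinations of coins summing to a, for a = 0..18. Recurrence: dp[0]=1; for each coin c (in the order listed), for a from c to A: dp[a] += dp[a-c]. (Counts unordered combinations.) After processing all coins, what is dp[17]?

14

after  coin     0     1     2     3     4     5     6     7     8     9    10    11    12    13    14    15    16    17    18
          2     1     0     1     0     1     0     1     0     1     0     1     0     1     0     1     0     1     0     1
          3     1     0     1     1     1     1     2     1     2     2     2     2     3     2     3     3     3     3     4
          5     1     0     1     1     1     2     2     2     3     3     4     4     5     5     6     7     7     8     9
          6     1     0     1     1     1     2     3     2     4     4     5     6     8     7    10    11    12    14    17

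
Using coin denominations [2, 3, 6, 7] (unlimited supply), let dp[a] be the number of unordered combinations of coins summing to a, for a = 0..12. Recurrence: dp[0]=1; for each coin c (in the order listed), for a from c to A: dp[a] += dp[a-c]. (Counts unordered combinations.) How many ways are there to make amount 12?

7

after  coin     0     1     2     3     4     5     6     7     8     9    10    11    12
          2     1     0     1     0     1     0     1     0     1     0     1     0     1
          3     1     0     1     1     1     1     2     1     2     2     2     2     3
          6     1     0     1     1     1     1     3     1     3     3     3     3     6
          7     1     0     1     1     1     1     3     2     3     4     4     4     7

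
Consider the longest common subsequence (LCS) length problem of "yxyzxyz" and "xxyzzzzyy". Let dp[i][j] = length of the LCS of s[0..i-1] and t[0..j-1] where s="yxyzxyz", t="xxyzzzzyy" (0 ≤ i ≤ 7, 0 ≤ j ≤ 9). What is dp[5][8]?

3

   ''  x  x  y  z  z  z  z  y  y
''  0  0  0  0  0  0  0  0  0  0
 y  0  0  0  1  1  1  1  1  1  1
 x  0  1  1  1  1  1  1  1  1  1
 y  0  1  1  2  2  2  2  2  2  2
 z  0  1  1  2  3  3  3  3  3  3
 x  0  1  2  2  3  3  3  3  3  3
 y  0  1  2  3  3  3  3  3  4  4
 z  0  1  2  3  4  4  4  4  4  4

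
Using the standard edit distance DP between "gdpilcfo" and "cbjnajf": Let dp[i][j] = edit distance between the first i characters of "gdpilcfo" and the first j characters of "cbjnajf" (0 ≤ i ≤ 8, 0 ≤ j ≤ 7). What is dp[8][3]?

7

   ''  c  b  j  n  a  j  f
''  0  1  2  3  4  5  6  7
 g  1  1  2  3  4  5  6  7
 d  2  2  2  3  4  5  6  7
 p  3  3  3  3  4  5  6  7
 i  4  4  4  4  4  5  6  7
 l  5  5  5  5  5  5  6  7
 c  6  5  6  6  6  6  6  7
 f  7  6  6  7  7  7  7  6
 o  8  7  7  7  8  8  8  7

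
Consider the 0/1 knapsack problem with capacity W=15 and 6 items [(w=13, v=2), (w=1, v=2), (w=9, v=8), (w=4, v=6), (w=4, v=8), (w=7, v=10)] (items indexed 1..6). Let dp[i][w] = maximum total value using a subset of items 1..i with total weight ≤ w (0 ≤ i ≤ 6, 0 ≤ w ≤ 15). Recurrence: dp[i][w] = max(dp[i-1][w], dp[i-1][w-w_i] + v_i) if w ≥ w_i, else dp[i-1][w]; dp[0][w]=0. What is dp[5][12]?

i\w   0   1   2   3   4   5   6   7   8   9  10  11  12  13  14  15
  0   0   0   0   0   0   0   0   0   0   0   0   0   0   0   0   0
  1   0   0   0   0   0   0   0   0   0   0   0   0   0   2   2   2
  2   0   2   2   2   2   2   2   2   2   2   2   2   2   2   4   4
  3   0   2   2   2   2   2   2   2   2   8  10  10  10  10  10  10
  4   0   2   2   2   6   8   8   8   8   8  10  10  10  14  16  16
  5   0   2   2   2   8  10  10  10  14  16  16  16  16  16  18  18
  6   0   2   2   2   8  10  10  10  14  16  16  18  20  20  20  24

16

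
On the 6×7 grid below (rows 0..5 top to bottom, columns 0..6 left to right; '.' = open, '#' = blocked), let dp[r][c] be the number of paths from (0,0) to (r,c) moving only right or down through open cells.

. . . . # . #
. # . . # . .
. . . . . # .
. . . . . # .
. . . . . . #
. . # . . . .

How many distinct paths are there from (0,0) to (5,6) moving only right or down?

69

r\c   0   1   2   3   4   5   6
  0   1   1   1   1   0   0   0
  1   1   0   1   2   0   0   0
  2   1   1   2   4   4   0   0
  3   1   2   4   8  12   0   0
  4   1   3   7  15  27  27   0
  5   1   4   0  15  42  69  69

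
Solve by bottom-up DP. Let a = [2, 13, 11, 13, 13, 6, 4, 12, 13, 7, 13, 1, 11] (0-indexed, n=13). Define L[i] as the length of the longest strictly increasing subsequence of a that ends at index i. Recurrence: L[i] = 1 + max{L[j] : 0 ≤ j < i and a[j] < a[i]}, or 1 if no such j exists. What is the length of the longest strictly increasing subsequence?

   i    0    1    2    3    4    5    6    7    8    9   10   11   12
a[i]    2   13   11   13   13    6    4   12   13    7   13    1   11
L[i]    1    2    2    3    3    2    2    3    4    3    4    1    4

4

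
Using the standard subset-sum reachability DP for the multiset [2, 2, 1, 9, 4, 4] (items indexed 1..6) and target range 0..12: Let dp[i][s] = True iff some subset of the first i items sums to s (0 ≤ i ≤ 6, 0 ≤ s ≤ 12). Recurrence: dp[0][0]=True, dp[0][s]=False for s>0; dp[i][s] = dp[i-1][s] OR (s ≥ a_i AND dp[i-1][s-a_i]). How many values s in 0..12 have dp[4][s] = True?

10

i\s   0   1   2   3   4   5   6   7   8   9  10  11  12
  0   T   F   F   F   F   F   F   F   F   F   F   F   F
  1   T   F   T   F   F   F   F   F   F   F   F   F   F
  2   T   F   T   F   T   F   F   F   F   F   F   F   F
  3   T   T   T   T   T   T   F   F   F   F   F   F   F
  4   T   T   T   T   T   T   F   F   F   T   T   T   T
  5   T   T   T   T   T   T   T   T   T   T   T   T   T
  6   T   T   T   T   T   T   T   T   T   T   T   T   T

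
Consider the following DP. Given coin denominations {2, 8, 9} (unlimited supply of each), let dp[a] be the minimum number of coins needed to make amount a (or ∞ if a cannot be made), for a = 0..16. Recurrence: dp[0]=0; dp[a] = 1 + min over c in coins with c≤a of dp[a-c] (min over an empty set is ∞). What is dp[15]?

 a  0  1  2  3  4  5  6  7  8  9 10 11 12 13 14 15 16
dp  0  -  1  -  2  -  3  -  1  1  2  2  3  3  4  4  2
(- denotes ∞ / unreachable)

4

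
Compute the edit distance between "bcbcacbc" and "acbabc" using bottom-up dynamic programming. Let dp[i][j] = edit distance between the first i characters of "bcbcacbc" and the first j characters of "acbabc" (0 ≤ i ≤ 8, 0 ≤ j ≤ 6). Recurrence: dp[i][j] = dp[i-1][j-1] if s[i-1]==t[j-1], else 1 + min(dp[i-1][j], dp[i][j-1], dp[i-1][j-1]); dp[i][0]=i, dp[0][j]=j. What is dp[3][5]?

   ''  a  c  b  a  b  c
''  0  1  2  3  4  5  6
 b  1  1  2  2  3  4  5
 c  2  2  1  2  3  4  4
 b  3  3  2  1  2  3  4
 c  4  4  3  2  2  3  3
 a  5  4  4  3  2  3  4
 c  6  5  4  4  3  3  3
 b  7  6  5  4  4  3  4
 c  8  7  6  5  5  4  3

3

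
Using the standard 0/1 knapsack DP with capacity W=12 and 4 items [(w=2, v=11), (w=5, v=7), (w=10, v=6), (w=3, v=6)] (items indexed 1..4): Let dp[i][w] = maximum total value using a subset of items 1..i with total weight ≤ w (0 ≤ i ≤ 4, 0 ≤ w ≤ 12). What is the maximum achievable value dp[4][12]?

i\w   0   1   2   3   4   5   6   7   8   9  10  11  12
  0   0   0   0   0   0   0   0   0   0   0   0   0   0
  1   0   0  11  11  11  11  11  11  11  11  11  11  11
  2   0   0  11  11  11  11  11  18  18  18  18  18  18
  3   0   0  11  11  11  11  11  18  18  18  18  18  18
  4   0   0  11  11  11  17  17  18  18  18  24  24  24

24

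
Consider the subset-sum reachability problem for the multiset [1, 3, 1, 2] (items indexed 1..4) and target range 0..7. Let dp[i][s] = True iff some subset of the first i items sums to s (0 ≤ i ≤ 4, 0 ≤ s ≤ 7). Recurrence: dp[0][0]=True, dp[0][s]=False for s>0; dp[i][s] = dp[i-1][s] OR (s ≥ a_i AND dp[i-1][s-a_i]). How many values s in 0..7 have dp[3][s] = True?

6

i\s   0   1   2   3   4   5   6   7
  0   T   F   F   F   F   F   F   F
  1   T   T   F   F   F   F   F   F
  2   T   T   F   T   T   F   F   F
  3   T   T   T   T   T   T   F   F
  4   T   T   T   T   T   T   T   T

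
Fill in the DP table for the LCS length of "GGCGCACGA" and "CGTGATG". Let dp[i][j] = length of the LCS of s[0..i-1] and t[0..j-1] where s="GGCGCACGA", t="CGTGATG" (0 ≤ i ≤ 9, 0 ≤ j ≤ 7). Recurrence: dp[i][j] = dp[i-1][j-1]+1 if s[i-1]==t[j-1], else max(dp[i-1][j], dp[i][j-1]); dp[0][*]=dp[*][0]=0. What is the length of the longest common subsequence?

4

   ''  C  G  T  G  A  T  G
''  0  0  0  0  0  0  0  0
 G  0  0  1  1  1  1  1  1
 G  0  0  1  1  2  2  2  2
 C  0  1  1  1  2  2  2  2
 G  0  1  2  2  2  2  2  3
 C  0  1  2  2  2  2  2  3
 A  0  1  2  2  2  3  3  3
 C  0  1  2  2  2  3  3  3
 G  0  1  2  2  3  3  3  4
 A  0  1  2  2  3  4  4  4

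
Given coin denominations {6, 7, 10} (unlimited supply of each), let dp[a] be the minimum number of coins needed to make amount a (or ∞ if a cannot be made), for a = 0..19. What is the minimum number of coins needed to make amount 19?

3

 a  0  1  2  3  4  5  6  7  8  9 10 11 12 13 14 15 16 17 18 19
dp  0  -  -  -  -  -  1  1  -  -  1  -  2  2  2  -  2  2  3  3
(- denotes ∞ / unreachable)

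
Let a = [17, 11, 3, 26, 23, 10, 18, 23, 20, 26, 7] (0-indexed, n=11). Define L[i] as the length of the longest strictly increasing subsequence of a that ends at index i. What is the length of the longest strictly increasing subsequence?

5

   i    0    1    2    3    4    5    6    7    8    9   10
a[i]   17   11    3   26   23   10   18   23   20   26    7
L[i]    1    1    1    2    2    2    3    4    4    5    2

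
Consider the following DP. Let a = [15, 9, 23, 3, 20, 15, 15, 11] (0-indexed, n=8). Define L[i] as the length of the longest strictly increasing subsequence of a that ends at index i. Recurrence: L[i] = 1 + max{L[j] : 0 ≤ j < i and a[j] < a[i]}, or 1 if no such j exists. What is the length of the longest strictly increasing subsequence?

   i    0    1    2    3    4    5    6    7
a[i]   15    9   23    3   20   15   15   11
L[i]    1    1    2    1    2    2    2    2

2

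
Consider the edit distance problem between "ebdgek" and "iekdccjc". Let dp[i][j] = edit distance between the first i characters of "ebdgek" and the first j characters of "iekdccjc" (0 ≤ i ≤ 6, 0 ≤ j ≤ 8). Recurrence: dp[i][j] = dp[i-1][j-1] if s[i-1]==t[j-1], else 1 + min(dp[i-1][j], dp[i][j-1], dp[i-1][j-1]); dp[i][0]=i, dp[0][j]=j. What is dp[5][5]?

   ''  i  e  k  d  c  c  j  c
''  0  1  2  3  4  5  6  7  8
 e  1  1  1  2  3  4  5  6  7
 b  2  2  2  2  3  4  5  6  7
 d  3  3  3  3  2  3  4  5  6
 g  4  4  4  4  3  3  4  5  6
 e  5  5  4  5  4  4  4  5  6
 k  6  6  5  4  5  5  5  5  6

4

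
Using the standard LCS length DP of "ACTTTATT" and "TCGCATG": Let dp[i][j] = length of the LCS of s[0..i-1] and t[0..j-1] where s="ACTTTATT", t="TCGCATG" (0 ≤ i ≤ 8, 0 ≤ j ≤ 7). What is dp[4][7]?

2

   ''  T  C  G  C  A  T  G
''  0  0  0  0  0  0  0  0
 A  0  0  0  0  0  1  1  1
 C  0  0  1  1  1  1  1  1
 T  0  1  1  1  1  1  2  2
 T  0  1  1  1  1  1  2  2
 T  0  1  1  1  1  1  2  2
 A  0  1  1  1  1  2  2  2
 T  0  1  1  1  1  2  3  3
 T  0  1  1  1  1  2  3  3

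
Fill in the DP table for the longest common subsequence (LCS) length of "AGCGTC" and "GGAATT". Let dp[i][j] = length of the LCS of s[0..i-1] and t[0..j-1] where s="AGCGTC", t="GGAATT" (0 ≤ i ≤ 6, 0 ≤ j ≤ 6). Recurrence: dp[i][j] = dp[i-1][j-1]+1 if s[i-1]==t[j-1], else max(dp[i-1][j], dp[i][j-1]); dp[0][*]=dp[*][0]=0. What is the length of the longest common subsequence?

3

   ''  G  G  A  A  T  T
''  0  0  0  0  0  0  0
 A  0  0  0  1  1  1  1
 G  0  1  1  1  1  1  1
 C  0  1  1  1  1  1  1
 G  0  1  2  2  2  2  2
 T  0  1  2  2  2  3  3
 C  0  1  2  2  2  3  3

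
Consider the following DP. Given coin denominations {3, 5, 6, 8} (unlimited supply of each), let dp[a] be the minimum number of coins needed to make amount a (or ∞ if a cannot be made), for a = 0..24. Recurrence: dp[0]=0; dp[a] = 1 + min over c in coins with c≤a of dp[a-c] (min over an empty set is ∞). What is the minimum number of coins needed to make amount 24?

 a  0  1  2  3  4  5  6  7  8  9 10 11 12 13 14 15 16 17 18 19 20 21 22 23 24
dp  0  -  -  1  -  1  1  -  1  2  2  2  2  2  2  3  2  3  3  3  3  3  3  4  3
(- denotes ∞ / unreachable)

3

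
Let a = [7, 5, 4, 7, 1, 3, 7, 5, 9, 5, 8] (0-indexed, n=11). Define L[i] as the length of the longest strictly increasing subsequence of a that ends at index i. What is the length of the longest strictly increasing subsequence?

4

   i    0    1    2    3    4    5    6    7    8    9   10
a[i]    7    5    4    7    1    3    7    5    9    5    8
L[i]    1    1    1    2    1    2    3    3    4    3    4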